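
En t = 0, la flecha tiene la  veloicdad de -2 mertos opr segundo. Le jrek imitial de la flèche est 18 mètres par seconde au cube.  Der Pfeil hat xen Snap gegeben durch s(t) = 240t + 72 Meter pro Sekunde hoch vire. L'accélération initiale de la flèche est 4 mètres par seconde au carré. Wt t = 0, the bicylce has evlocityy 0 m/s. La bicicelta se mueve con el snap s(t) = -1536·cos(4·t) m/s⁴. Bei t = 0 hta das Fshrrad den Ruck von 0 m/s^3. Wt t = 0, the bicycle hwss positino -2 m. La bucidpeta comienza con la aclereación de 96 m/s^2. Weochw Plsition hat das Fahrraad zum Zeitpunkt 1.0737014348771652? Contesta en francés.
Nous devons intégrer notre équation du snap s(t) = -1536·cos(4·t) 4 fois. La primitive du snap est le jerk. En utilisant j(0) = 0, nous obtenons j(t) = -384·sin(4·t). L'intégrale du jerk est l'accélération. En utilisant a(0) = 96, nous obtenons a(t) = 96·cos(4·t). En intégrant l'accélération et en utilisant la condition initiale v(0) = 0, nous obtenons v(t) = 24·sin(4·t). En intégrant la vitesse et en utilisant la condition initiale x(0) = -2, nous obtenons x(t) = 4 - 6·cos(4·t). Nous avons la position x(t) = 4 - 6·cos(4·t). En substituant t = 1.0737014348771652: x(1.0737014348771652) = 6.43331529023513.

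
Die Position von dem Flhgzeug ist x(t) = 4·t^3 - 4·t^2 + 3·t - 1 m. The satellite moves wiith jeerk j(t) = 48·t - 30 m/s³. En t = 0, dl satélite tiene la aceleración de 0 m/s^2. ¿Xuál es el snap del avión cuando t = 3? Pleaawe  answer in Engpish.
We must differentiate our position equation x(t) = 4·t^3 - 4·t^2 + 3·t - 1 4 times. The derivative of position gives velocity: v(t) = 12·t^2 - 8·t + 3. Taking d/dt of v(t), we find a(t) = 24·t - 8. Differentiating acceleration, we get jerk: j(t) = 24. The derivative of jerk gives snap: s(t) = 0. From the given snap equation s(t) = 0, we substitute t = 3 to get s = 0.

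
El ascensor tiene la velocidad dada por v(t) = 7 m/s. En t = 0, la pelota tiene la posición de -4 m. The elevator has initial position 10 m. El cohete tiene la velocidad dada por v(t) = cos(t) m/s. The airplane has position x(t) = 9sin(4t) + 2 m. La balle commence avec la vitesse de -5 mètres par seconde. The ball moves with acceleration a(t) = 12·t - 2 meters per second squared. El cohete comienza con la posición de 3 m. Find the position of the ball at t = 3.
To solve this, we need to take 2 antiderivatives of our acceleration equation a(t) = 12·t - 2. Taking ∫a(t)dt and applying v(0) = -5, we find v(t) = 6·t^2 - 2·t - 5. The integral of velocity, with x(0) = -4, gives position: x(t) = 2·t^3 - t^2 - 5·t - 4. From the given position equation x(t) = 2·t^3 - t^2 - 5·t - 4, we substitute t = 3 to get x = 26.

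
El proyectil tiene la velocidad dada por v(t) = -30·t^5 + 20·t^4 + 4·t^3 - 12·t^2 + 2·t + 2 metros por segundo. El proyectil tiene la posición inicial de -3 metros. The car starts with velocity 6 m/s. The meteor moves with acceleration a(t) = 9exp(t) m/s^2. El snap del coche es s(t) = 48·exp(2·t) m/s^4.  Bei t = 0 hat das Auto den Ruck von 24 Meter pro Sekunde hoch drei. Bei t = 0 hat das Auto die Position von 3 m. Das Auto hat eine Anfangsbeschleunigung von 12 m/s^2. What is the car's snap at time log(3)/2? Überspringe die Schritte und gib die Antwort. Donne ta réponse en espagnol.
s(log(3)/2) = 144.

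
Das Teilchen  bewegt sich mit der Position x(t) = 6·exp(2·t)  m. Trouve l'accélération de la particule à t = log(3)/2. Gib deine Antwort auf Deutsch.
Um dies zu lösen, müssen wir 2 Ableitungen unserer Gleichung für die Position x(t) = 6·exp(2·t) nehmen. Durch Ableiten von der Position erhalten wir die Geschwindigkeit: v(t) = 12·exp(2·t). Durch Ableiten von der Geschwindigkeit erhalten wir die Beschleunigung: a(t) = 24·exp(2·t). Mit a(t) = 24·exp(2·t) und Einsetzen von t = log(3)/2, finden wir a = 72.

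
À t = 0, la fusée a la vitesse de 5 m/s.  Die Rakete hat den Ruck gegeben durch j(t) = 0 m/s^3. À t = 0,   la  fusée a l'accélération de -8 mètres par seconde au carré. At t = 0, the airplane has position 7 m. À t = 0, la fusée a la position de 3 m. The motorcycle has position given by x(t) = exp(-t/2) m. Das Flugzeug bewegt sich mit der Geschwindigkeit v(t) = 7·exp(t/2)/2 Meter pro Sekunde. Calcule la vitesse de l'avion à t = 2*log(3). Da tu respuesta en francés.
En utilisant v(t) = 7·exp(t/2)/2 et en substituant t = 2*log(3), nous trouvons v = 21/2.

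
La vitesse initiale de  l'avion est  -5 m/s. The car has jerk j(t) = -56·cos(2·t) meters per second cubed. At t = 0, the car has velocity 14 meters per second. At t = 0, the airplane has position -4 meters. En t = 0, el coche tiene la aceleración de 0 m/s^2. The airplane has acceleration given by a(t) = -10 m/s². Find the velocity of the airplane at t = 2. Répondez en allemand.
Um dies zu lösen, müssen wir 1 Stammfunktion unserer Gleichung für die Beschleunigung a(t) = -10 finden. Das Integral von der Beschleunigung, mit v(0) = -5, ergibt die Geschwindigkeit: v(t) = -10·t - 5. Mit v(t) = -10·t - 5 und Einsetzen von t = 2, finden wir v = -25.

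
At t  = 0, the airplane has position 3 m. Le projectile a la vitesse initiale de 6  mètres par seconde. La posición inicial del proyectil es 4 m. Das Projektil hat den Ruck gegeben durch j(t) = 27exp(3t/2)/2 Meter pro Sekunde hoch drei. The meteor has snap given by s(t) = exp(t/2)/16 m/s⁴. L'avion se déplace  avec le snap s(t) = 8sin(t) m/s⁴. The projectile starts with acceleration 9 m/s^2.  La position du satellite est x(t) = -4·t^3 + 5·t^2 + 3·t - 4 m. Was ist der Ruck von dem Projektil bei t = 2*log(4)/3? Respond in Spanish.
Tenemos la sacudida j(t) = 27·exp(3·t/2)/2. Sustituyendo t = 2*log(4)/3: j(2*log(4)/3) = 54.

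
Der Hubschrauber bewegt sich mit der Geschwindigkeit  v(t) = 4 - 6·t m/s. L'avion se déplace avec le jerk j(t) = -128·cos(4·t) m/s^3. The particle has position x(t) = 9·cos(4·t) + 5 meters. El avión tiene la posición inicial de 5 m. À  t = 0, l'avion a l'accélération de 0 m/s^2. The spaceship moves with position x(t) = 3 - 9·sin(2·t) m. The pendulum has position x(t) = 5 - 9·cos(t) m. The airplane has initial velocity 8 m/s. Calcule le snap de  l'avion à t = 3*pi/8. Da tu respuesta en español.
Partiendo de la sacudida j(t) = -128·cos(4·t), tomamos 1 derivada. Tomando d/dt de j(t), encontramos s(t) = 512·sin(4·t). Tenemos el snap s(t) = 512·sin(4·t). Sustituyendo t = 3*pi/8: s(3*pi/8) = -512.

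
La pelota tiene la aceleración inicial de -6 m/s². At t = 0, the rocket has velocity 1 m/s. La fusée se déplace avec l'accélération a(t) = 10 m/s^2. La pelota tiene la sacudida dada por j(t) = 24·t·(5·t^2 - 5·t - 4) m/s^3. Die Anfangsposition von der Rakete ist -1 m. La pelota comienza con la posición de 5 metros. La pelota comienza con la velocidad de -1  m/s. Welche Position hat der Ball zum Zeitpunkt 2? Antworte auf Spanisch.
Partiendo de la sacudida j(t) = 24·t·(5·t^2 - 5·t - 4), tomamos 3 integrales. La antiderivada de la sacudida es la aceleración. Usando a(0) = -6, obtenemos a(t) = 30·t^4 - 40·t^3 - 48·t^2 - 6. Integrando la aceleración y usando la condición inicial v(0) = -1, obtenemos v(t) = 6·t^5 - 10·t^4 - 16·t^3 - 6·t - 1. Tomando ∫v(t)dt y aplicando x(0) = 5, encontramos x(t) = t^6 - 2·t^5 - 4·t^4 - 3·t^2 - t + 5. Usando x(t) = t^6 - 2·t^5 - 4·t^4 - 3·t^2 - t + 5 y sustituyendo t = 2, encontramos x = -73.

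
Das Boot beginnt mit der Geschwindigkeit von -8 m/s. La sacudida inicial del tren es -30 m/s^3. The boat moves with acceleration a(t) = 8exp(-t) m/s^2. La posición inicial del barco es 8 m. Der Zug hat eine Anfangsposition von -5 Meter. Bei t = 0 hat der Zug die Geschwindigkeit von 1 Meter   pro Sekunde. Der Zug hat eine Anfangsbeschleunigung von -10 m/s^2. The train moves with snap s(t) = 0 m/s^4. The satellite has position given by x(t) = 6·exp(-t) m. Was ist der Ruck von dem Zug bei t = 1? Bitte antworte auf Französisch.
En partant du snap s(t) = 0, nous prenons 1 intégrale. L'intégrale du snap est le jerk. En utilisant j(0) = -30, nous obtenons j(t) = -30. En utilisant j(t) = -30 et en substituant t = 1, nous trouvons j = -30.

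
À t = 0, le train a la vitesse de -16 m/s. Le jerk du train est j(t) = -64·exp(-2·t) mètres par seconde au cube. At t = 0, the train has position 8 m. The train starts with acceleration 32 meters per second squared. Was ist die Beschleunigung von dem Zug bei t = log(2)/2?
Um dies zu lösen, müssen wir 1 Integral unserer Gleichung für den Ruck j(t) = -64·exp(-2·t) finden. Das Integral von dem Ruck, mit a(0) = 32, ergibt die Beschleunigung: a(t) = 32·exp(-2·t). Mit a(t) = 32·exp(-2·t) und Einsetzen von t = log(2)/2, finden wir a = 16.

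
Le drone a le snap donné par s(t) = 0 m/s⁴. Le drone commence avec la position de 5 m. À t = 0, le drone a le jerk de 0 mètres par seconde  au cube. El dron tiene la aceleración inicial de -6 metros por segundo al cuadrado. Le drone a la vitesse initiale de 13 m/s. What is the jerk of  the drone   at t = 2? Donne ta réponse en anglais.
We need to integrate our snap equation s(t) = 0 1 time. Finding the integral of s(t) and using j(0) = 0: j(t) = 0. From the given jerk equation j(t) = 0, we substitute t = 2 to get j = 0.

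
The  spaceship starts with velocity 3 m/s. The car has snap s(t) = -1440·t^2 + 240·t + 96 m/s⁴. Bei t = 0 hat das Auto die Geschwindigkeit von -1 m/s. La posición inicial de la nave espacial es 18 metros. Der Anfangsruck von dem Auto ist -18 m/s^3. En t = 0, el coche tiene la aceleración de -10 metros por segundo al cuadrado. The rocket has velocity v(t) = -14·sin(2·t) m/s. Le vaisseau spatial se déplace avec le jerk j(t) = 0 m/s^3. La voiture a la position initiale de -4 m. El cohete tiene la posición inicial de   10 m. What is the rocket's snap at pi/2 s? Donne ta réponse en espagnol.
Para resolver esto, necesitamos tomar 3 derivadas de nuestra ecuación de la velocidad v(t) = -14·sin(2·t). La derivada de la velocidad da la aceleración: a(t) = -28·cos(2·t). Derivando la aceleración, obtenemos la sacudida: j(t) = 56·sin(2·t). La derivada de la sacudida da el snap: s(t) = 112·cos(2·t). Usando s(t) = 112·cos(2·t) y sustituyendo t = pi/2, encontramos s = -112.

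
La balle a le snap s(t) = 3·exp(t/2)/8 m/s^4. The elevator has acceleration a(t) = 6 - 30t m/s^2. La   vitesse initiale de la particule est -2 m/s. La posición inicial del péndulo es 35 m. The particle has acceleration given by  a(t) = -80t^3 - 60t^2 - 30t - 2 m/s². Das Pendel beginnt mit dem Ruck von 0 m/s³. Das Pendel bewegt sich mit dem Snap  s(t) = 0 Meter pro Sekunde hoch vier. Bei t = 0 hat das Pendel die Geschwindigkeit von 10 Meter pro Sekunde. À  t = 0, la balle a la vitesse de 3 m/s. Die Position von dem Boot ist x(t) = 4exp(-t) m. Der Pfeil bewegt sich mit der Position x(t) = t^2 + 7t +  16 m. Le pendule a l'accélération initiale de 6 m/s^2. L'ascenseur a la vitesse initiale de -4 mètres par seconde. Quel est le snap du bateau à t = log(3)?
Pour résoudre ceci, nous devons prendre 4 dérivées de notre équation de la position x(t) = 4·exp(-t). En prenant d/dt de x(t), nous trouvons v(t) = -4·exp(-t). En prenant d/dt de v(t), nous trouvons a(t) = 4·exp(-t). La dérivée de l'accélération donne le jerk: j(t) = -4·exp(-t). En prenant d/dt de j(t), nous trouvons s(t) = 4·exp(-t). Nous avons le snap s(t) = 4·exp(-t). En substituant t = log(3): s(log(3)) = 4/3.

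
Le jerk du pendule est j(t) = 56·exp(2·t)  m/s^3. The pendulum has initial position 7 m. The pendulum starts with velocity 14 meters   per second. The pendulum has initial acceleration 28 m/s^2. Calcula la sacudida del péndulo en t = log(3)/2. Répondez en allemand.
Wir haben den Ruck j(t) = 56·exp(2·t). Durch Einsetzen von t = log(3)/2: j(log(3)/2) = 168.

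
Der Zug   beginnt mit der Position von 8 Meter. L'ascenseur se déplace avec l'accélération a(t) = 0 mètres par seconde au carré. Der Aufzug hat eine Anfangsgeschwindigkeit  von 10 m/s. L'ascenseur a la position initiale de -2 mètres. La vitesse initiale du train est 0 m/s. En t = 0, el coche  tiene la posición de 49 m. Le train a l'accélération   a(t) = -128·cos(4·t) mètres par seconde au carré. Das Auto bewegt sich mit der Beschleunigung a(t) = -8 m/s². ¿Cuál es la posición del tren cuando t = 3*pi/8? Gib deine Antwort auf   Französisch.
En partant de l'accélération a(t) = -128·cos(4·t), nous prenons 2 intégrales. En prenant ∫a(t)dt et en appliquant v(0) = 0, nous trouvons v(t) = -32·sin(4·t). L'intégrale de la vitesse est la position. En utilisant x(0) = 8, nous obtenons x(t) = 8·cos(4·t). De l'équation de la position x(t) = 8·cos(4·t), nous substituons t = 3*pi/8 pour obtenir x = 0.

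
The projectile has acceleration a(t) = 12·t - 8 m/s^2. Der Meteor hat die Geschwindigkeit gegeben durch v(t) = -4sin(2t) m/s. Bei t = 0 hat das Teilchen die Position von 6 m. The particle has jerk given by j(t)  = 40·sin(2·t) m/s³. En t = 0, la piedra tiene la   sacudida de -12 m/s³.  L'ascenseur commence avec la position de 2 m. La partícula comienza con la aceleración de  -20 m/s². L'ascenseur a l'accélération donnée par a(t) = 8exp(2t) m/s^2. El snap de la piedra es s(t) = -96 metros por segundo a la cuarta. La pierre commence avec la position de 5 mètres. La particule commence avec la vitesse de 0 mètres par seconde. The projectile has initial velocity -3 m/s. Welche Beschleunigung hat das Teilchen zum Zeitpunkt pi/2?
Wir müssen die Stammfunktion unserer Gleichung für den Ruck j(t) = 40·sin(2·t) 1-mal finden. Die Stammfunktion von dem Ruck, mit a(0) = -20, ergibt die Beschleunigung: a(t) = -20·cos(2·t). Aus der Gleichung für die Beschleunigung a(t) = -20·cos(2·t), setzen wir t = pi/2 ein und erhalten a = 20.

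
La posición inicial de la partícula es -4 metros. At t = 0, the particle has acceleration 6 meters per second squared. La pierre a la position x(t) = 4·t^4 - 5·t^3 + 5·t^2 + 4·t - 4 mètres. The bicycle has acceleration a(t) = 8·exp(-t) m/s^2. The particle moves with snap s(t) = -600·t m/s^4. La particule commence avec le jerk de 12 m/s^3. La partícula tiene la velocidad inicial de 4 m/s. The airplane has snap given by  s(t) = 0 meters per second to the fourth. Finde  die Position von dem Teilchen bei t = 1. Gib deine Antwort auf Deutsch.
Ausgehend von dem Snap s(t) = -600·t, nehmen wir 4 Integrale. Mit ∫s(t)dt und Anwendung von j(0) = 12, finden wir j(t) = 12 - 300·t^2. Die Stammfunktion von dem Ruck ist die Beschleunigung. Mit a(0) = 6 erhalten wir a(t) = -100·t^3 + 12·t + 6. Durch Integration von der Beschleunigung und Verwendung der Anfangsbedingung v(0) = 4, erhalten wir v(t) = -25·t^4 + 6·t^2 + 6·t + 4. Die Stammfunktion von der Geschwindigkeit ist die Position. Mit x(0) = -4 erhalten wir x(t) = -5·t^5 + 2·t^3 + 3·t^2 + 4·t - 4. Aus der Gleichung für die Position x(t) = -5·t^5 + 2·t^3 + 3·t^2 + 4·t - 4, setzen wir t = 1 ein und erhalten x = 0.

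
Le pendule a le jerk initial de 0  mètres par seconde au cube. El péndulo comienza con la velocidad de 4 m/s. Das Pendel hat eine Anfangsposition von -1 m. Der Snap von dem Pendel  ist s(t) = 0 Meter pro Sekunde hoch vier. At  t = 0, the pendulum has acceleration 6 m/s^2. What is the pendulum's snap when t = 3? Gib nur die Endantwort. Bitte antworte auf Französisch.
À t = 3, s = 0.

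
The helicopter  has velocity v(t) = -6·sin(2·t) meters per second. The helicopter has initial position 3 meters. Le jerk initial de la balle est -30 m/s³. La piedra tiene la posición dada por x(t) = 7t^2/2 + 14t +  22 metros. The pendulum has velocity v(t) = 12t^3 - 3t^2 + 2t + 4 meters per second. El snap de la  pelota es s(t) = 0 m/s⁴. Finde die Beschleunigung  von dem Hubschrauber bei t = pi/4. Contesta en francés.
Pour résoudre ceci, nous devons prendre 1 dérivée de notre équation de la vitesse v(t) = -6·sin(2·t). La dérivée de la vitesse donne l'accélération: a(t) = -12·cos(2·t). En utilisant a(t) = -12·cos(2·t) et en substituant t = pi/4, nous trouvons a = 0.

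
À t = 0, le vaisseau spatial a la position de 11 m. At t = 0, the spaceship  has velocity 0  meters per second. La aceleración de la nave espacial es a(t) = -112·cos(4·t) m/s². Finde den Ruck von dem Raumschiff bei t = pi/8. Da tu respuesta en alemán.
Um dies zu lösen, müssen wir 1 Ableitung unserer Gleichung für die Beschleunigung a(t) = -112·cos(4·t) nehmen. Mit d/dt von a(t) finden wir j(t) = 448·sin(4·t). Mit j(t) = 448·sin(4·t) und Einsetzen von t = pi/8, finden wir j = 448.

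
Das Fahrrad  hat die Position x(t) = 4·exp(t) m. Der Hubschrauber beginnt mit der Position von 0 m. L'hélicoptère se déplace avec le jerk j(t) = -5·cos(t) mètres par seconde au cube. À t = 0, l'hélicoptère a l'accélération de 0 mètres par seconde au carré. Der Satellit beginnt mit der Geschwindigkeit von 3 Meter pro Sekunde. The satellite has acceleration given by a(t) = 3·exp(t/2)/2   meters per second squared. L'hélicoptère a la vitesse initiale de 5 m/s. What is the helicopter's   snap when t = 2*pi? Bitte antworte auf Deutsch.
Ausgehend von dem Ruck j(t) = -5·cos(t), nehmen wir 1 Ableitung. Mit d/dt von j(t) finden wir s(t) = 5·sin(t). Aus der Gleichung für den Snap s(t) = 5·sin(t), setzen wir t = 2*pi ein und erhalten s = 0.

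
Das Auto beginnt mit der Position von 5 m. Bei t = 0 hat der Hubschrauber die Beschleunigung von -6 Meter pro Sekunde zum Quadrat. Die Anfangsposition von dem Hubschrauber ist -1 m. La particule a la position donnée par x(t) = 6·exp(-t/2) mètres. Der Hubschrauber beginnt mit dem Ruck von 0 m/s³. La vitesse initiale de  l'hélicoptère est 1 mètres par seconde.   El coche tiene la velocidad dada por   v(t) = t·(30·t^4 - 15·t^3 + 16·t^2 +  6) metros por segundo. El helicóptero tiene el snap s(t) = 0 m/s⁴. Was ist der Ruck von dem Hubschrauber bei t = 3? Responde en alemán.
Wir müssen unsere Gleichung für den Snap s(t) = 0 1-mal integrieren. Durch Integration von dem Snap und Verwendung der Anfangsbedingung j(0) = 0, erhalten wir j(t) = 0. Aus der Gleichung für den Ruck j(t) = 0, setzen wir t = 3 ein und erhalten j = 0.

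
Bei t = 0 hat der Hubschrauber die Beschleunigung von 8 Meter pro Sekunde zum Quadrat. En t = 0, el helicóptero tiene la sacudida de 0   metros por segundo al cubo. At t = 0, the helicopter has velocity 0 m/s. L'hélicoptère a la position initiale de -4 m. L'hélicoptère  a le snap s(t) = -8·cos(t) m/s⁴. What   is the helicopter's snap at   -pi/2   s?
We have snap s(t) = -8·cos(t). Substituting t = -pi/2: s(-pi/2) = 0.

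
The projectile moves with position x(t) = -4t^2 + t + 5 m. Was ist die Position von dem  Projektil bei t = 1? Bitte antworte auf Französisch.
De l'équation de la position x(t) = -4·t^2 + t + 5, nous substituons t = 1 pour obtenir x = 2.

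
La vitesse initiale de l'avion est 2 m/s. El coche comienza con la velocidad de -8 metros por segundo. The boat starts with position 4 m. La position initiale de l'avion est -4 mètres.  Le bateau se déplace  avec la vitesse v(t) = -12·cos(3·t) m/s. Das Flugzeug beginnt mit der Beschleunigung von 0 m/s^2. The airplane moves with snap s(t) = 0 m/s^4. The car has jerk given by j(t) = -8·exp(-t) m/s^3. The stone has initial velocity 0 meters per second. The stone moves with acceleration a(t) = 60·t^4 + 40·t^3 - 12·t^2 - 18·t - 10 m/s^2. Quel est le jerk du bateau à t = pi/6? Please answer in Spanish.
Partiendo de la velocidad v(t) = -12·cos(3·t), tomamos 2 derivadas. Tomando d/dt de v(t), encontramos a(t) = 36·sin(3·t). Derivando la aceleración, obtenemos la sacudida: j(t) = 108·cos(3·t). Usando j(t) = 108·cos(3·t) y sustituyendo t = pi/6, encontramos j = 0.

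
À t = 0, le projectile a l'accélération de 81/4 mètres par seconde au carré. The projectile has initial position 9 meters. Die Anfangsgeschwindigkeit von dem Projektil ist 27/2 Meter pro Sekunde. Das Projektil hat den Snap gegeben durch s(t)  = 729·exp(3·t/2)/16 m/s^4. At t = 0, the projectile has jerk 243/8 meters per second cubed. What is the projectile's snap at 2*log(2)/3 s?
We have snap s(t) = 729·exp(3·t/2)/16. Substituting t = 2*log(2)/3: s(2*log(2)/3) = 729/8.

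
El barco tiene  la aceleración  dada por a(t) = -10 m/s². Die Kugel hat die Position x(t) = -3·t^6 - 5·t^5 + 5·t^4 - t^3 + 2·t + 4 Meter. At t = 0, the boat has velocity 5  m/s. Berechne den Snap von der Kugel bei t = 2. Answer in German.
Um dies zu lösen, müssen wir 4 Ableitungen unserer Gleichung für die Position x(t) = -3·t^6 - 5·t^5 + 5·t^4 - t^3 + 2·t + 4 nehmen. Die Ableitung von der Position ergibt die Geschwindigkeit: v(t) = -18·t^5 - 25·t^4 + 20·t^3 - 3·t^2 + 2. Mit d/dt von v(t) finden wir a(t) = -90·t^4 - 100·t^3 + 60·t^2 - 6·t. Mit d/dt von a(t) finden wir j(t) = -360·t^3 - 300·t^2 + 120·t - 6. Die Ableitung von dem Ruck ergibt den Snap: s(t) = -1080·t^2 - 600·t + 120. Mit s(t) = -1080·t^2 - 600·t + 120 und Einsetzen von t = 2, finden wir s = -5400.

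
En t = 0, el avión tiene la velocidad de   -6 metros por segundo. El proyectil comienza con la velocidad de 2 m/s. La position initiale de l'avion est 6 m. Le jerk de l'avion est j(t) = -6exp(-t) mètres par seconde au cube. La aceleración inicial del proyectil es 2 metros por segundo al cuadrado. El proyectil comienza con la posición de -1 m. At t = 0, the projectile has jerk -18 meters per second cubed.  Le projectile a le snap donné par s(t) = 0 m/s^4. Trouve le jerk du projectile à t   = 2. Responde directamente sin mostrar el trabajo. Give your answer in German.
j(2) = -18.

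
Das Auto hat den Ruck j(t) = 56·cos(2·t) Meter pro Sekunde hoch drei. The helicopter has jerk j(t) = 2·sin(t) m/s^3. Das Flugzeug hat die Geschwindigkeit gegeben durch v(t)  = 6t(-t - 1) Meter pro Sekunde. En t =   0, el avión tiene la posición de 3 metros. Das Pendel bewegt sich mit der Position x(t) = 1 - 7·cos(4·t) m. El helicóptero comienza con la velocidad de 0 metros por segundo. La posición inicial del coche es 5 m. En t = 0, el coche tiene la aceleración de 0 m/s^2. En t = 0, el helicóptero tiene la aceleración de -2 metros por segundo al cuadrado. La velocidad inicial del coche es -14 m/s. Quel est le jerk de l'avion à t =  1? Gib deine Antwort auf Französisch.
En partant de la vitesse v(t) = 6·t·(-t - 1), nous prenons 2 dérivées. En prenant d/dt de v(t), nous trouvons a(t) = -12·t - 6. En dérivant l'accélération, nous obtenons le jerk: j(t) = -12. De l'équation du jerk j(t) = -12, nous substituons t = 1 pour obtenir j = -12.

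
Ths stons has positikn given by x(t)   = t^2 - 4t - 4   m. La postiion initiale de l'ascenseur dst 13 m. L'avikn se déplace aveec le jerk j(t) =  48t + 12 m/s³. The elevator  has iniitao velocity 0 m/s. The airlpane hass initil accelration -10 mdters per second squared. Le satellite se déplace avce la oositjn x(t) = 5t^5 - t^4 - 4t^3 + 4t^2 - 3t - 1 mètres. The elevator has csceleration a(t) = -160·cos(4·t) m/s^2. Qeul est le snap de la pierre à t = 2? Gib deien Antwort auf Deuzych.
Ausgehend von der Position x(t) = t^2 - 4·t - 4, nehmen wir 4 Ableitungen. Mit d/dt von x(t) finden wir v(t) = 2·t - 4. Durch Ableiten von der Geschwindigkeit erhalten wir die Beschleunigung: a(t) = 2. Mit d/dt von a(t) finden wir j(t) = 0. Durch Ableiten von dem Ruck erhalten wir den Snap: s(t) = 0. Mit s(t) = 0 und Einsetzen von t = 2, finden wir s = 0.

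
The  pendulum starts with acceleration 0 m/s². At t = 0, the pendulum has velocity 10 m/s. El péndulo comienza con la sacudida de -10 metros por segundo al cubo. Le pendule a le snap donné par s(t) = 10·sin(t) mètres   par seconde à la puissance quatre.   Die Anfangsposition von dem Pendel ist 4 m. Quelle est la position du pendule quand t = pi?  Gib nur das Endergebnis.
La position à t = pi est x = 4.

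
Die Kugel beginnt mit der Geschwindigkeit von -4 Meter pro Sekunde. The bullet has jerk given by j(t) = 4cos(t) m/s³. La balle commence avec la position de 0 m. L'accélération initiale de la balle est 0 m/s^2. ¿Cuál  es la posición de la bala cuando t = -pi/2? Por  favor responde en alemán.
Wir müssen unsere Gleichung für den Ruck j(t) = 4·cos(t) 3-mal integrieren. Das Integral von dem Ruck, mit a(0) = 0, ergibt die Beschleunigung: a(t) = 4·sin(t). Mit ∫a(t)dt und Anwendung von v(0) = -4, finden wir v(t) = -4·cos(t). Durch Integration von der Geschwindigkeit und Verwendung der Anfangsbedingung x(0) = 0, erhalten wir x(t) = -4·sin(t). Aus der Gleichung für die Position x(t) = -4·sin(t), setzen wir t = -pi/2 ein und erhalten x = 4.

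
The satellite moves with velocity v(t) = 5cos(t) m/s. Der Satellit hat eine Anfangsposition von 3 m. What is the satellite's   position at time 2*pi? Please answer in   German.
Wir müssen die Stammfunktion unserer Gleichung für die Geschwindigkeit v(t) = 5·cos(t) 1-mal finden. Das Integral von der Geschwindigkeit ist die Position. Mit x(0) = 3 erhalten wir x(t) = 5·sin(t) + 3. Aus der Gleichung für die Position x(t) = 5·sin(t) + 3, setzen wir t = 2*pi ein und erhalten x = 3.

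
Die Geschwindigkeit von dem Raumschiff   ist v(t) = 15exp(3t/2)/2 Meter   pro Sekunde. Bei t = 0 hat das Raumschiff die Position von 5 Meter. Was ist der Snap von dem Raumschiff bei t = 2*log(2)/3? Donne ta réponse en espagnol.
Debemos derivar nuestra ecuación de la velocidad v(t) = 15·exp(3·t/2)/2 3 veces. Derivando la velocidad, obtenemos la aceleración: a(t) = 45·exp(3·t/2)/4. Derivando la aceleración, obtenemos la sacudida: j(t) = 135·exp(3·t/2)/8. Tomando d/dt de j(t), encontramos s(t) = 405·exp(3·t/2)/16. Usando s(t) = 405·exp(3·t/2)/16 y sustituyendo t = 2*log(2)/3, encontramos s = 405/8.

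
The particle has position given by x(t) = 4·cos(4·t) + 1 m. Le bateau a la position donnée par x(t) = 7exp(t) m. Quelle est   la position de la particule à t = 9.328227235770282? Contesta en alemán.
Wir haben die Position x(t) = 4·cos(4·t) + 1. Durch Einsetzen von t = 9.328227235770282: x(9.328227235770282) = 4.70538400869580.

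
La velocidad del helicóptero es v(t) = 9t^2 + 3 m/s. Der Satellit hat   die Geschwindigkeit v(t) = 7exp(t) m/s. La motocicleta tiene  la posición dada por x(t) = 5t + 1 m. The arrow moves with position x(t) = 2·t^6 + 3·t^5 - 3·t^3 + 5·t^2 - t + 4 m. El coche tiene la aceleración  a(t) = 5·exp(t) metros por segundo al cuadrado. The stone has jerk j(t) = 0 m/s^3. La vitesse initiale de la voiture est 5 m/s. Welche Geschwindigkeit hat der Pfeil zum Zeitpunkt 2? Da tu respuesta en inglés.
We must differentiate our position equation x(t) = 2·t^6 + 3·t^5 - 3·t^3 + 5·t^2 - t + 4 1 time. Differentiating position, we get velocity: v(t) = 12·t^5 + 15·t^4 - 9·t^2 + 10·t - 1. Using v(t) = 12·t^5 + 15·t^4 - 9·t^2 + 10·t - 1 and substituting t = 2, we find v = 607.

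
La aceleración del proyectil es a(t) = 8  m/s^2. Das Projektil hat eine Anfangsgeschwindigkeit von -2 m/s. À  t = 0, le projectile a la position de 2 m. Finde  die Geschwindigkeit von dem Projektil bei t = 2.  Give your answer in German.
Um dies zu lösen, müssen wir 1 Integral unserer Gleichung für die Beschleunigung a(t) = 8 finden. Mit ∫a(t)dt und Anwendung von v(0) = -2, finden wir v(t) = 8·t - 2. Mit v(t) = 8·t - 2 und Einsetzen von t = 2, finden wir v = 14.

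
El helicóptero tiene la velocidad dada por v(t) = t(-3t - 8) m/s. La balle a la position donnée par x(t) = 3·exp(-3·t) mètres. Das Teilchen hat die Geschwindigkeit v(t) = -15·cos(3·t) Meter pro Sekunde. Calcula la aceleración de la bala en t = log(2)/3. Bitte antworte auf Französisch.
Nous devons dériver notre équation de la position x(t) = 3·exp(-3·t) 2 fois. La dérivée de la position donne la vitesse: v(t) = -9·exp(-3·t). La dérivée de la vitesse donne l'accélération: a(t) = 27·exp(-3·t). En utilisant a(t) = 27·exp(-3·t) et en substituant t = log(2)/3, nous trouvons a = 27/2.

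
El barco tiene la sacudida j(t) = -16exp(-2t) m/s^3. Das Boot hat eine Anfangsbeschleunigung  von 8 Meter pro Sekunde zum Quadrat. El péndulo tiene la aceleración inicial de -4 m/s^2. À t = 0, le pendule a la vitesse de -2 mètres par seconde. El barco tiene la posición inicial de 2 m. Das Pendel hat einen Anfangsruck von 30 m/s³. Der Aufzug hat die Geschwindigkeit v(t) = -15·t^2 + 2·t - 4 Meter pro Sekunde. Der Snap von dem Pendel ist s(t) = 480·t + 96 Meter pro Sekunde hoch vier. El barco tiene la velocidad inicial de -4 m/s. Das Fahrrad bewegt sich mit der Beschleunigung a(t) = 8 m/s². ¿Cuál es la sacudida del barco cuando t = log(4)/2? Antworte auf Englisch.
Using j(t) = -16·exp(-2·t) and substituting t = log(4)/2, we find j = -4.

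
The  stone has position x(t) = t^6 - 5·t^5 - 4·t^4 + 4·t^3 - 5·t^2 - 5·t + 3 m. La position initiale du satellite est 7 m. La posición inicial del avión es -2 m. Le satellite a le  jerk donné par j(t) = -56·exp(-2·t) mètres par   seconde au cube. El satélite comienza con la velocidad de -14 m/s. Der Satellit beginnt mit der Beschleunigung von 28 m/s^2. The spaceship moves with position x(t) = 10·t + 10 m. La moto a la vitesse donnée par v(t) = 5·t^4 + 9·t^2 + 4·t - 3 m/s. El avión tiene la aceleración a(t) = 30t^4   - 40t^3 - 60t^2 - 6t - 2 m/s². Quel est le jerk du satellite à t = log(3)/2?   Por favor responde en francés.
De l'équation du jerk j(t) = -56·exp(-2·t), nous substituons t = log(3)/2 pour obtenir j = -56/3.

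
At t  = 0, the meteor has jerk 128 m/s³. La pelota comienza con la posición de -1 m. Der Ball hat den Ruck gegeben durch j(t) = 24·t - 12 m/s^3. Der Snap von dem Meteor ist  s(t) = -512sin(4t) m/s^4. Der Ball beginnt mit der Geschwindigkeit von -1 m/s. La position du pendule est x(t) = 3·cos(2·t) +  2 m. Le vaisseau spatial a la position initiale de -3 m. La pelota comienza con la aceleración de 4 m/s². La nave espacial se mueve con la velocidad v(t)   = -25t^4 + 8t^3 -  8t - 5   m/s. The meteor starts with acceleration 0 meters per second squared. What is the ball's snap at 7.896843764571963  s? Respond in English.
Starting from jerk j(t) = 24·t - 12, we take 1 derivative. The derivative of jerk gives snap: s(t) = 24. We have snap s(t) = 24. Substituting t = 7.896843764571963: s(7.896843764571963) = 24.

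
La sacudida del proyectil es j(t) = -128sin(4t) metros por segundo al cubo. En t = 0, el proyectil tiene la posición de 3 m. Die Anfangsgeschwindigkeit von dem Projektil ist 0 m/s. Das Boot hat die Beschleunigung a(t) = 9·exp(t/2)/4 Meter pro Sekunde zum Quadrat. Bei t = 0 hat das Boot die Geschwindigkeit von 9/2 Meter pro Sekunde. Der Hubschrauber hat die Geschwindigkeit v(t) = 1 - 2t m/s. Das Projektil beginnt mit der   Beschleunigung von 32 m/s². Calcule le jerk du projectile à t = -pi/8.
De l'équation du jerk j(t) = -128·sin(4·t), nous substituons t = -pi/8 pour obtenir j = 128.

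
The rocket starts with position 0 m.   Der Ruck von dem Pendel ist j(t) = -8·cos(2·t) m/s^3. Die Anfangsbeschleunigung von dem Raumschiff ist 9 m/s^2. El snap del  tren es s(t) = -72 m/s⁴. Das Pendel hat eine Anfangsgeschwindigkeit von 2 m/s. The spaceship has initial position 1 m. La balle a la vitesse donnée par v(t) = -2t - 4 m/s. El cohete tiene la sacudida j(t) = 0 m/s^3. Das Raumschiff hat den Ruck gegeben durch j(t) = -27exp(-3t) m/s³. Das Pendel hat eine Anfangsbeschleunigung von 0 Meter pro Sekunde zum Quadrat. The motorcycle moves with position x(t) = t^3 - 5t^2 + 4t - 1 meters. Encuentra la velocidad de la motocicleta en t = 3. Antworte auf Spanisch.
Debemos derivar nuestra ecuación de la posición x(t) = t^3 - 5·t^2 + 4·t - 1 1 vez. Derivando la posición, obtenemos la velocidad: v(t) = 3·t^2 - 10·t + 4. Tenemos la velocidad v(t) = 3·t^2 - 10·t + 4. Sustituyendo t = 3: v(3) = 1.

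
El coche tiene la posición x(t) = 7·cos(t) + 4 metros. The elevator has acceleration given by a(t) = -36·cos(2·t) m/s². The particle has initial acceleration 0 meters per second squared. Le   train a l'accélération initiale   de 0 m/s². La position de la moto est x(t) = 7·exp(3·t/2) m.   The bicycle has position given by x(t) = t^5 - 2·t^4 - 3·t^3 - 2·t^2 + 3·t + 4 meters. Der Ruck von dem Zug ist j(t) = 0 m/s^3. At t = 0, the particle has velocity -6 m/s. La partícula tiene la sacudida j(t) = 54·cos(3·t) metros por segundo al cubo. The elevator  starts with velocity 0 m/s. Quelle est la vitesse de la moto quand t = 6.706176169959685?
Pour résoudre ceci, nous devons prendre 1 dérivée de notre équation de la position x(t) = 7·exp(3·t/2). En dérivant la position, nous obtenons la vitesse: v(t) = 21·exp(3·t/2)/2. Nous avons la vitesse v(t) = 21·exp(3·t/2)/2. En substituant t = 6.706176169959685: v(6.706176169959685) = 245398.699590577.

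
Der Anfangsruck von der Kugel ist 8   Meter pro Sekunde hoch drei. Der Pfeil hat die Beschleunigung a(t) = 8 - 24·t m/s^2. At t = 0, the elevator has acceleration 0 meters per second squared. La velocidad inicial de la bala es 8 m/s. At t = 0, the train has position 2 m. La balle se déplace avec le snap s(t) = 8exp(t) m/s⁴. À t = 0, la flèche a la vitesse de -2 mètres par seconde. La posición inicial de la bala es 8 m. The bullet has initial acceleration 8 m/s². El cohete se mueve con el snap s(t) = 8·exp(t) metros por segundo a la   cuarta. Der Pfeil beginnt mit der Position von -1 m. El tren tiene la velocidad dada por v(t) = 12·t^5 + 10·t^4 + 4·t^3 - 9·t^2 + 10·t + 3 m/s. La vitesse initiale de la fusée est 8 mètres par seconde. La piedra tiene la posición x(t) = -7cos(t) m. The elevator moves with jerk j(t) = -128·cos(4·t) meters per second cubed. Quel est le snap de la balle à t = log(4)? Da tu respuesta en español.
Tenemos el snap s(t) = 8·exp(t). Sustituyendo t = log(4): s(log(4)) = 32.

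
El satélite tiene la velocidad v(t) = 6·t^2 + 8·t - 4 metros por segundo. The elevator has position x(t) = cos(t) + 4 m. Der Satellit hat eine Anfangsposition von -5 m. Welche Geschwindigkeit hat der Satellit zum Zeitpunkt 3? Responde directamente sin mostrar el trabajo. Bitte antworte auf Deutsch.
Bei t = 3, v = 74.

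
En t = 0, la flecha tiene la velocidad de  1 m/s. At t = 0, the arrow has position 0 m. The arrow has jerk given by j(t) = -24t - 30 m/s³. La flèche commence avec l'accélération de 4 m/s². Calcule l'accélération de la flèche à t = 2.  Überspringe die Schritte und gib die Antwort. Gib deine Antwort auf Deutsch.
Die Antwort ist -104.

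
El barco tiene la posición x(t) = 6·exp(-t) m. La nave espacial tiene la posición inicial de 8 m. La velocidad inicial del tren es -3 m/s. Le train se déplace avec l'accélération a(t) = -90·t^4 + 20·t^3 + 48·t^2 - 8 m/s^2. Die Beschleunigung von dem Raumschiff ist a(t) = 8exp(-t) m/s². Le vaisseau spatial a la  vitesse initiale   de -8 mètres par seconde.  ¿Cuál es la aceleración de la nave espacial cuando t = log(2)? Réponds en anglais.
Using a(t) = 8·exp(-t) and substituting t = log(2), we find a = 4.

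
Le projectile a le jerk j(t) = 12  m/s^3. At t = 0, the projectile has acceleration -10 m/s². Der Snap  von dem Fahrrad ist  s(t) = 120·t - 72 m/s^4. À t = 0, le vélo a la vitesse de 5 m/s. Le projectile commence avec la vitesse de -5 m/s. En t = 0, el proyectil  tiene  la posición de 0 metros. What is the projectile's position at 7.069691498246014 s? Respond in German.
Ausgehend von dem Ruck j(t) = 12, nehmen wir 3 Stammfunktionen. Die Stammfunktion von dem Ruck ist die Beschleunigung. Mit a(0) = -10 erhalten wir a(t) = 12·t - 10. Durch Integration von der Beschleunigung und Verwendung der Anfangsbedingung v(0) = -5, erhalten wir v(t) = 6·t^2 - 10·t - 5. Durch Integration von der Geschwindigkeit und Verwendung der Anfangsbedingung x(0) = 0, erhalten wir x(t) = 2·t^3 - 5·t^2 - 5·t. Mit x(t) = 2·t^3 - 5·t^2 - 5·t und Einsetzen von t = 7.069691498246014, finden wir x = 421.442820568167.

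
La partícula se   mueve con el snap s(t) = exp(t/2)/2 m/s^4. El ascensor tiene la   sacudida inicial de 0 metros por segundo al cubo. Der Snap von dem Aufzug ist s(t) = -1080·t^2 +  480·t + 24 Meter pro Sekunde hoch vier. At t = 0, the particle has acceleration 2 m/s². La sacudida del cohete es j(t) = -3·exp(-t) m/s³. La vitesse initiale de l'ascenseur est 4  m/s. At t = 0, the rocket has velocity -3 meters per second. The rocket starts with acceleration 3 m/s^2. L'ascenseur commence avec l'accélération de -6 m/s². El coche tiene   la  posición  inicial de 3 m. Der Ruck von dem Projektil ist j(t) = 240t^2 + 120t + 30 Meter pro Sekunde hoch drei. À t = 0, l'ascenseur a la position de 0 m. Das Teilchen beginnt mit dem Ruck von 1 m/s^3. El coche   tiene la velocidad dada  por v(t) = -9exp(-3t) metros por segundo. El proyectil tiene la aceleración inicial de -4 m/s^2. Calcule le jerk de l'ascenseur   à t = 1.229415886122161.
Nous devons intégrer notre équation du snap s(t) = -1080·t^2 + 480·t + 24 1 fois. En intégrant le snap et en utilisant la condition initiale j(0) = 0, nous obtenons j(t) = 24·t·(-15·t^2 + 10·t + 1). Nous avons le jerk j(t) = 24·t·(-15·t^2 + 10·t + 1). En substituant t = 1.229415886122161: j(1.229415886122161) = -276.700968488285.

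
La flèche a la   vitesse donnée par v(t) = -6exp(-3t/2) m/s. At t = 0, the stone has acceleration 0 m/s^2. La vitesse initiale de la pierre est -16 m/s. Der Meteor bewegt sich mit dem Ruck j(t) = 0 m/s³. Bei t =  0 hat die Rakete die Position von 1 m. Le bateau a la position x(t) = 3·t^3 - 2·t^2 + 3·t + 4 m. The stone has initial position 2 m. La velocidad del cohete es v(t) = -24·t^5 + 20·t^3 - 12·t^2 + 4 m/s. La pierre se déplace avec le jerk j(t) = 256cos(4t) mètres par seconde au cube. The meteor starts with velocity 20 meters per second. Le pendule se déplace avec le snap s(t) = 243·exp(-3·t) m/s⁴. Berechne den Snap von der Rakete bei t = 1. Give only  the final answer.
Bei t = 1, s = -1320.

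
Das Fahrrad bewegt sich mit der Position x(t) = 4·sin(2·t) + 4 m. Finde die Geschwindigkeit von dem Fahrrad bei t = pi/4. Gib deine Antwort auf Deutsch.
Ausgehend von der Position x(t) = 4·sin(2·t) + 4, nehmen wir 1 Ableitung. Mit d/dt von x(t) finden wir v(t) = 8·cos(2·t). Wir haben die Geschwindigkeit v(t) = 8·cos(2·t). Durch Einsetzen von t = pi/4: v(pi/4) = 0.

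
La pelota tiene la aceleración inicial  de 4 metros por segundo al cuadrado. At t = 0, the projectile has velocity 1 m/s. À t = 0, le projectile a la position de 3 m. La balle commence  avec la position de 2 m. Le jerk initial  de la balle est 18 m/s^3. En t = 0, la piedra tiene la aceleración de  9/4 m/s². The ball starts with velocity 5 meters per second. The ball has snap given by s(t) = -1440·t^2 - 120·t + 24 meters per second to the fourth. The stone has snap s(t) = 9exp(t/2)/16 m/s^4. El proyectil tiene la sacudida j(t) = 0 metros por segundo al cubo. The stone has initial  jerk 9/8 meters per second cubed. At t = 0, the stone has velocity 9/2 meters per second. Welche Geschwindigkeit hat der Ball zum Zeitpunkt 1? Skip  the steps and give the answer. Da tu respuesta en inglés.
The velocity at t = 1 is v = -7.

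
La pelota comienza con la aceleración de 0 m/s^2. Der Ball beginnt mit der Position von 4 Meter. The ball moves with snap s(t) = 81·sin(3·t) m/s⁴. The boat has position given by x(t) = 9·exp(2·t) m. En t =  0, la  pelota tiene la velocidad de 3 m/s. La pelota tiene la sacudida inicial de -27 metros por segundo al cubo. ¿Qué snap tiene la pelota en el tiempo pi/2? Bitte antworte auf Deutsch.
Wir haben den Snap s(t) = 81·sin(3·t). Durch Einsetzen von t = pi/2: s(pi/2) = -81.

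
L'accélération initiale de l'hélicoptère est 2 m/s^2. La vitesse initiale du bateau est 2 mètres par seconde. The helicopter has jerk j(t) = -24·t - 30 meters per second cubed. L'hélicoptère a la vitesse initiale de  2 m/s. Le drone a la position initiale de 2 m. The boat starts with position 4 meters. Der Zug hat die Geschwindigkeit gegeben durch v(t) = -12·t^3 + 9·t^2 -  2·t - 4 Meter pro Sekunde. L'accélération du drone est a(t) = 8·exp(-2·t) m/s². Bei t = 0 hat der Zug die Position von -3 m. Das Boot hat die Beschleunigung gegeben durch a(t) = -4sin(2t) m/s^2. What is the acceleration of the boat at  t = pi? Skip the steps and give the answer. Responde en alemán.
Bei t = pi, a = 0.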